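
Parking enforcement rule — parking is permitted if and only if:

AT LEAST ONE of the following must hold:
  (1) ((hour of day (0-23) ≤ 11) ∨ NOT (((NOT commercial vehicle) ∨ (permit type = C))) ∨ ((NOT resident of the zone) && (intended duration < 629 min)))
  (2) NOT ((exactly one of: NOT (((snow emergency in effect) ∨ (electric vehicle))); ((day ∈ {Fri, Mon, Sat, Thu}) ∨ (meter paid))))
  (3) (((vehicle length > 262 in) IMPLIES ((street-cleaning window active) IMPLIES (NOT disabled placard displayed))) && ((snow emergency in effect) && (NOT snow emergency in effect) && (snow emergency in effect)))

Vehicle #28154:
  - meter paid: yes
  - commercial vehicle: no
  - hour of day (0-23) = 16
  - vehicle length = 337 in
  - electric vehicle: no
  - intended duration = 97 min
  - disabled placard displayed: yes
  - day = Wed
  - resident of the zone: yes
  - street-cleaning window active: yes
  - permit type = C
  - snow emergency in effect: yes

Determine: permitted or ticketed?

Atomic conditions:
  hour of day (0-23) ≤ 11: 16 ≤ 11 is false
  NOT commercial vehicle: no → true
  permit type = C: C == C is true
  NOT resident of the zone: yes → false
  intended duration < 629 min: 97 < 629 is true
  snow emergency in effect: yes → true
  electric vehicle: no → false
  day ∈ {Fri, Mon, Sat, Thu}: Wed is not in the set → false
  meter paid: yes → true
  vehicle length > 262 in: 337 > 262 is true
  street-cleaning window active: yes → true
  NOT disabled placard displayed: yes → false
  NOT snow emergency in effect: yes → false
Combine:
[1.2.1] true OR true = true
[1.2] NOT true = false
[1.3] false AND true = false
[1] false OR false OR false = false
[2.1.1.1] true OR false = true
[2.1.1] NOT true = false
[2.1.2] false OR true = true
[2.1] exactly-one(false, true) = true
[2] NOT true = false
[3.1.2] true → false = false
[3.1] true → false = false
[3.2] true AND false AND true = false
[3] false AND false = false
[root] false OR false OR false = false
Overall: false → ticketed

Ticketed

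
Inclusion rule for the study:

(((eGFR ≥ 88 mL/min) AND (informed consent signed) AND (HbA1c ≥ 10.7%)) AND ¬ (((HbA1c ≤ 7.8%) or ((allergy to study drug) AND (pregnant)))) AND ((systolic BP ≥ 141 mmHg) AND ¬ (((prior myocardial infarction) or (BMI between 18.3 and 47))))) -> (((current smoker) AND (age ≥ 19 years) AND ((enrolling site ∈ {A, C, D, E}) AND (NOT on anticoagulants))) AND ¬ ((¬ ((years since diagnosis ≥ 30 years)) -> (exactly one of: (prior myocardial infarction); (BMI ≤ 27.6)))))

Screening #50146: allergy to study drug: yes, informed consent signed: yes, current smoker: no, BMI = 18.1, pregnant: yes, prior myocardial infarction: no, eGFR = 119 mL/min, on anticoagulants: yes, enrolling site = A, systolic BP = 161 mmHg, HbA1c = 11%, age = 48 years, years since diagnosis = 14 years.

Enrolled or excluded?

Atomic conditions:
  eGFR ≥ 88 mL/min: 119 ≥ 88 is true
  informed consent signed: yes → true
  HbA1c ≥ 10.7%: 11 ≥ 10.7 is true
  HbA1c ≤ 7.8%: 11 ≤ 7.8 is false
  allergy to study drug: yes → true
  pregnant: yes → true
  systolic BP ≥ 141 mmHg: 161 ≥ 141 is true
  prior myocardial infarction: no → false
  BMI between 18.3 and 47: 18.1 in [18.3, 47] is false
  current smoker: no → false
  age ≥ 19 years: 48 ≥ 19 is true
  enrolling site ∈ {A, C, D, E}: A is in the set → true
  NOT on anticoagulants: yes → false
  years since diagnosis ≥ 30 years: 14 ≥ 30 is false
  BMI ≤ 27.6: 18.1 ≤ 27.6 is true
Combine:
[1.1] true AND true AND true = true
[1.2.1.2] true AND true = true
[1.2.1] false OR true = true
[1.2] NOT true = false
[1.3.2.1] false OR false = false
[1.3.2] NOT false = true
[1.3] true AND true = true
[1] true AND false AND true = false
[2.1.3] true AND false = false
[2.1] false AND true AND false = false
[2.2.1.1] NOT false = true
[2.2.1.2] exactly-one(false, true) = true
[2.2.1] true → true = true
[2.2] NOT true = false
[2] false AND false = false
[root] false → false (antecedent false ⇒ implication holds) = true
Overall: true → enrolled

Enrolled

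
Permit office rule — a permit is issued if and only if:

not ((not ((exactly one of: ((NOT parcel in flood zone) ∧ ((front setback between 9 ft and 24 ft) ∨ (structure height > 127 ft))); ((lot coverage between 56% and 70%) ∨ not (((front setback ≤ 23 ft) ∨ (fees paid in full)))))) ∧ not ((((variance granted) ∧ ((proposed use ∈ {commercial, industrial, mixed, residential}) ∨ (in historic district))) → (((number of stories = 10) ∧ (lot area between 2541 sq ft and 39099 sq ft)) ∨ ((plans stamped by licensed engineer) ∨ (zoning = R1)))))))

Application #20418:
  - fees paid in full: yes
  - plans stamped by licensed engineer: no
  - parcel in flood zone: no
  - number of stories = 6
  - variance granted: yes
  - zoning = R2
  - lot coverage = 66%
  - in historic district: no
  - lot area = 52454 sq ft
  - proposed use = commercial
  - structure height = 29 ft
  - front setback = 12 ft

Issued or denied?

Denied

Atomic conditions:
  NOT parcel in flood zone: no → true
  front setback between 9 ft and 24 ft: 12 in [9, 24] is true
  structure height > 127 ft: 29 > 127 is false
  lot coverage between 56% and 70%: 66 in [56, 70] is true
  front setback ≤ 23 ft: 12 ≤ 23 is true
  fees paid in full: yes → true
  variance granted: yes → true
  proposed use ∈ {commercial, industrial, mixed, residential}: commercial is in the set → true
  in historic district: no → false
  number of stories = 10: 6 == 10 is false
  lot area between 2541 sq ft and 39099 sq ft: 52454 in [2541, 39099] is false
  plans stamped by licensed engineer: no → false
  zoning = R1: R2 == R1 is false
Combine:
[1.1.1.1.2] true OR false = true
[1.1.1.1] true AND true = true
[1.1.1.2.2.1] true OR true = true
[1.1.1.2.2] NOT true = false
[1.1.1.2] true OR false = true
[1.1.1] exactly-one(true, true) = false
[1.1] NOT false = true
[1.2.1.1.2] true OR false = true
[1.2.1.1] true AND true = true
[1.2.1.2.1] false AND false = false
[1.2.1.2.2] false OR false = false
[1.2.1.2] false OR false = false
[1.2.1] true → false = false
[1.2] NOT false = true
[1] true AND true = true
[root] NOT true = false
Overall: false → denied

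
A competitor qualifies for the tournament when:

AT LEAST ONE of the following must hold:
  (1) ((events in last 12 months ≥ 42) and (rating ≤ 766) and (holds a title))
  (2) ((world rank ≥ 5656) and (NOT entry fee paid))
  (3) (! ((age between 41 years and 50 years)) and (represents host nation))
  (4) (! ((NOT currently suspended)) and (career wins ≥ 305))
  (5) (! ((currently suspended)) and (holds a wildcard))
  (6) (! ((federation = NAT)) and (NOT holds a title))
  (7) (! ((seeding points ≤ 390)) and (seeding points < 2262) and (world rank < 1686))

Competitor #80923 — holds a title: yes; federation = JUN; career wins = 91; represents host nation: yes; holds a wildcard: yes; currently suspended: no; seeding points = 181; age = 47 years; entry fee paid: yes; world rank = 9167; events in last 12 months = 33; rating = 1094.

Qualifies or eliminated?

Atomic conditions:
  events in last 12 months ≥ 42: 33 ≥ 42 is false
  rating ≤ 766: 1094 ≤ 766 is false
  holds a title: yes → true
  world rank ≥ 5656: 9167 ≥ 5656 is true
  NOT entry fee paid: yes → false
  age between 41 years and 50 years: 47 in [41, 50] is true
  represents host nation: yes → true
  NOT currently suspended: no → true
  career wins ≥ 305: 91 ≥ 305 is false
  currently suspended: no → false
  holds a wildcard: yes → true
  federation = NAT: JUN == NAT is false
  NOT holds a title: yes → false
  seeding points ≤ 390: 181 ≤ 390 is true
  seeding points < 2262: 181 < 2262 is true
  world rank < 1686: 9167 < 1686 is false
Combine:
[1] false AND false AND true = false
[2] true AND false = false
[3.1] NOT true = false
[3] false AND true = false
[4.1] NOT true = false
[4] false AND false = false
[5.1] NOT false = true
[5] true AND true = true
[6.1] NOT false = true
[6] true AND false = false
[7.1] NOT true = false
[7] false AND true AND false = false
[root] false OR false OR false OR false OR true OR false OR false = true
Overall: true → qualifies

Qualifies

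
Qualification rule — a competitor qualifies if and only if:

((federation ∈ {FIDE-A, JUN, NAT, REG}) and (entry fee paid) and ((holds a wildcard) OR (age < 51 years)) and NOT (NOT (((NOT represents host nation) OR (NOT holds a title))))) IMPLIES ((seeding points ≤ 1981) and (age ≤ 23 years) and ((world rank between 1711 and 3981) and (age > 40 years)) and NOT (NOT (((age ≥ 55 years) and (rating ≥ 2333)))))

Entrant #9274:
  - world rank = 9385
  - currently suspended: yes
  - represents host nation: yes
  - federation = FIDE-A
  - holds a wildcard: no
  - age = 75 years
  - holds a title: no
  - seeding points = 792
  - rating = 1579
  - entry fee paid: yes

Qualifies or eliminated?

Atomic conditions:
  federation ∈ {FIDE-A, JUN, NAT, REG}: FIDE-A is in the set → true
  entry fee paid: yes → true
  holds a wildcard: no → false
  age < 51 years: 75 < 51 is false
  NOT represents host nation: yes → false
  NOT holds a title: no → true
  seeding points ≤ 1981: 792 ≤ 1981 is true
  age ≤ 23 years: 75 ≤ 23 is false
  world rank between 1711 and 3981: 9385 in [1711, 3981] is false
  age > 40 years: 75 > 40 is true
  age ≥ 55 years: 75 ≥ 55 is true
  rating ≥ 2333: 1579 ≥ 2333 is false
Combine:
[1.3] false OR false = false
[1.4.1.1] false OR true = true
[1.4.1] NOT true = false
[1.4] NOT false = true
[1] true AND true AND false AND true = false
[2.3] false AND true = false
[2.4.1.1] true AND false = false
[2.4.1] NOT false = true
[2.4] NOT true = false
[2] true AND false AND false AND false = false
[root] false → false (antecedent false ⇒ implication holds) = true
Overall: true → qualifies

Qualifies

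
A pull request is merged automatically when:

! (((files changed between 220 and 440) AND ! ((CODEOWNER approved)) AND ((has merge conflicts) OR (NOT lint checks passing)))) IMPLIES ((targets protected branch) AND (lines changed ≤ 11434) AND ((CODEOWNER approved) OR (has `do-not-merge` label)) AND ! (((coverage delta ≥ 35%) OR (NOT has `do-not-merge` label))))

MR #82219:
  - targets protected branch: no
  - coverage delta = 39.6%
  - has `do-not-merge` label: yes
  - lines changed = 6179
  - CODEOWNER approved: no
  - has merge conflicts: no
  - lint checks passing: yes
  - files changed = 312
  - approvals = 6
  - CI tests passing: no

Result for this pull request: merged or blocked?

Blocked

Atomic conditions:
  files changed between 220 and 440: 312 in [220, 440] is true
  CODEOWNER approved: no → false
  has merge conflicts: no → false
  NOT lint checks passing: yes → false
  targets protected branch: no → false
  lines changed ≤ 11434: 6179 ≤ 11434 is true
  has `do-not-merge` label: yes → true
  coverage delta ≥ 35%: 39.6 ≥ 35 is true
  NOT has `do-not-merge` label: yes → false
Combine:
[1.1.2] NOT false = true
[1.1.3] false OR false = false
[1.1] true AND true AND false = false
[1] NOT false = true
[2.3] false OR true = true
[2.4.1] true OR false = true
[2.4] NOT true = false
[2] false AND true AND true AND false = false
[root] true → false = false
Overall: false → blocked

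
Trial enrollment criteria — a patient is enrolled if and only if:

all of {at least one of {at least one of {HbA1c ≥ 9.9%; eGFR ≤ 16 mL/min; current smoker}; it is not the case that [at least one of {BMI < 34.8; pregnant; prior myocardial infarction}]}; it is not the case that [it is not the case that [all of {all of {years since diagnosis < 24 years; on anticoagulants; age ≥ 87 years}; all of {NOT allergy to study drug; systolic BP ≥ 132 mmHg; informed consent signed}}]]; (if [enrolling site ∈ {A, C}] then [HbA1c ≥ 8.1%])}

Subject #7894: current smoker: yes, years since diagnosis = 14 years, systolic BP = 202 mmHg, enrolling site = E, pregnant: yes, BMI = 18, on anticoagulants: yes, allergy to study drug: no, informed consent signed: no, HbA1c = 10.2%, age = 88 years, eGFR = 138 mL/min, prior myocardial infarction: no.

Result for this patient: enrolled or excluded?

Excluded

Atomic conditions:
  HbA1c ≥ 9.9%: 10.2 ≥ 9.9 is true
  eGFR ≤ 16 mL/min: 138 ≤ 16 is false
  current smoker: yes → true
  BMI < 34.8: 18 < 34.8 is true
  pregnant: yes → true
  prior myocardial infarction: no → false
  years since diagnosis < 24 years: 14 < 24 is true
  on anticoagulants: yes → true
  age ≥ 87 years: 88 ≥ 87 is true
  NOT allergy to study drug: no → true
  systolic BP ≥ 132 mmHg: 202 ≥ 132 is true
  informed consent signed: no → false
  enrolling site ∈ {A, C}: E is not in the set → false
  HbA1c ≥ 8.1%: 10.2 ≥ 8.1 is true
Combine:
[1.1] true OR false OR true = true
[1.2.1] true OR true OR false = true
[1.2] NOT true = false
[1] true OR false = true
[2.1.1.1] true AND true AND true = true
[2.1.1.2] true AND true AND false = false
[2.1.1] true AND false = false
[2.1] NOT false = true
[2] NOT true = false
[3] false → true (antecedent false ⇒ implication holds) = true
[root] true AND false AND true = false
Overall: false → excluded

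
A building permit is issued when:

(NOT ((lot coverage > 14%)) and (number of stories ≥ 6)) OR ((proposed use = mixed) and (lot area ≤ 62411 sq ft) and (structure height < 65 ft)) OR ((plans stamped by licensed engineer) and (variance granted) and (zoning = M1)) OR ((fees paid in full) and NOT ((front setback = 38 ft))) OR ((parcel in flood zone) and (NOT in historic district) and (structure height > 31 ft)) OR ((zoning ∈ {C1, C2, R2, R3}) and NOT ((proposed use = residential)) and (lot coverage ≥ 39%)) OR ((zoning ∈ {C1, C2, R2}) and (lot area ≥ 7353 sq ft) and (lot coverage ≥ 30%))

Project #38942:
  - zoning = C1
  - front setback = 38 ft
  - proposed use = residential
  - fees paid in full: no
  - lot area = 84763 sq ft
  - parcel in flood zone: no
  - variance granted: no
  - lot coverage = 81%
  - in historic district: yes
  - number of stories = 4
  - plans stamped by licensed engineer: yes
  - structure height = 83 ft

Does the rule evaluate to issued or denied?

Issued

Atomic conditions:
  lot coverage > 14%: 81 > 14 is true
  number of stories ≥ 6: 4 ≥ 6 is false
  proposed use = mixed: residential == mixed is false
  lot area ≤ 62411 sq ft: 84763 ≤ 62411 is false
  structure height < 65 ft: 83 < 65 is false
  plans stamped by licensed engineer: yes → true
  variance granted: no → false
  zoning = M1: C1 == M1 is false
  fees paid in full: no → false
  front setback = 38 ft: 38 == 38 is true
  parcel in flood zone: no → false
  NOT in historic district: yes → false
  structure height > 31 ft: 83 > 31 is true
  zoning ∈ {C1, C2, R2, R3}: C1 is in the set → true
  proposed use = residential: residential == residential is true
  lot coverage ≥ 39%: 81 ≥ 39 is true
  zoning ∈ {C1, C2, R2}: C1 is in the set → true
  lot area ≥ 7353 sq ft: 84763 ≥ 7353 is true
  lot coverage ≥ 30%: 81 ≥ 30 is true
Combine:
[1.1] NOT true = false
[1] false AND false = false
[2] false AND false AND false = false
[3] true AND false AND false = false
[4.2] NOT true = false
[4] false AND false = false
[5] false AND false AND true = false
[6.2] NOT true = false
[6] true AND false AND true = false
[7] true AND true AND true = true
[root] false OR false OR false OR false OR false OR false OR true = true
Overall: true → issued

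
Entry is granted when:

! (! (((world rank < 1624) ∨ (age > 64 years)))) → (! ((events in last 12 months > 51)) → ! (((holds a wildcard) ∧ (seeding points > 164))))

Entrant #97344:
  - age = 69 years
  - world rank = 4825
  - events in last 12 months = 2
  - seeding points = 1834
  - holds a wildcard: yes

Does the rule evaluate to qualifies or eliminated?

Atomic conditions:
  world rank < 1624: 4825 < 1624 is false
  age > 64 years: 69 > 64 is true
  events in last 12 months > 51: 2 > 51 is false
  holds a wildcard: yes → true
  seeding points > 164: 1834 > 164 is true
Combine:
[1.1.1] false OR true = true
[1.1] NOT true = false
[1] NOT false = true
[2.1] NOT false = true
[2.2.1] true AND true = true
[2.2] NOT true = false
[2] true → false = false
[root] true → false = false
Overall: false → eliminated

Eliminated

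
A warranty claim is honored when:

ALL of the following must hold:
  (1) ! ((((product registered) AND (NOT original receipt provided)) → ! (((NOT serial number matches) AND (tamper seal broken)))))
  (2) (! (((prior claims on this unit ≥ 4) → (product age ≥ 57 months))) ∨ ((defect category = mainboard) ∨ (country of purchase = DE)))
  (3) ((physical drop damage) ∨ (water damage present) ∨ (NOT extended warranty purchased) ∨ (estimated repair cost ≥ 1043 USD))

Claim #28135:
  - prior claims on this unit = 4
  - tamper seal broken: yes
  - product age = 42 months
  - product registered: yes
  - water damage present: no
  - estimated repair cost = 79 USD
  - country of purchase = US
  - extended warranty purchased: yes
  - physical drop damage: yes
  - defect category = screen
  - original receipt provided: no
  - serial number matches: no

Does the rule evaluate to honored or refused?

Atomic conditions:
  product registered: yes → true
  NOT original receipt provided: no → true
  NOT serial number matches: no → true
  tamper seal broken: yes → true
  prior claims on this unit ≥ 4: 4 ≥ 4 is true
  product age ≥ 57 months: 42 ≥ 57 is false
  defect category = mainboard: screen == mainboard is false
  country of purchase = DE: US == DE is false
  physical drop damage: yes → true
  water damage present: no → false
  NOT extended warranty purchased: yes → false
  estimated repair cost ≥ 1043 USD: 79 ≥ 1043 is false
Combine:
[1.1.1] true AND true = true
[1.1.2.1] true AND true = true
[1.1.2] NOT true = false
[1.1] true → false = false
[1] NOT false = true
[2.1.1] true → false = false
[2.1] NOT false = true
[2.2] false OR false = false
[2] true OR false = true
[3] true OR false OR false OR false = true
[root] true AND true AND true = true
Overall: true → honored

Honored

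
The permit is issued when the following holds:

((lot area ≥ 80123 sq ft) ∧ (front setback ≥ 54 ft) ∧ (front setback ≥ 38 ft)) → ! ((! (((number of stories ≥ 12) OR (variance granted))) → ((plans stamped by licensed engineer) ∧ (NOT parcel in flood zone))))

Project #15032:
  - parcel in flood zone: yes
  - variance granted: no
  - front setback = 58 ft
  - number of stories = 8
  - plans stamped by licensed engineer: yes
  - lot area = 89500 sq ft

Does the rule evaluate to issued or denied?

Atomic conditions:
  lot area ≥ 80123 sq ft: 89500 ≥ 80123 is true
  front setback ≥ 54 ft: 58 ≥ 54 is true
  front setback ≥ 38 ft: 58 ≥ 38 is true
  number of stories ≥ 12: 8 ≥ 12 is false
  variance granted: no → false
  plans stamped by licensed engineer: yes → true
  NOT parcel in flood zone: yes → false
Combine:
[1] true AND true AND true = true
[2.1.1.1] false OR false = false
[2.1.1] NOT false = true
[2.1.2] true AND false = false
[2.1] true → false = false
[2] NOT false = true
[root] true → true = true
Overall: true → issued

Issued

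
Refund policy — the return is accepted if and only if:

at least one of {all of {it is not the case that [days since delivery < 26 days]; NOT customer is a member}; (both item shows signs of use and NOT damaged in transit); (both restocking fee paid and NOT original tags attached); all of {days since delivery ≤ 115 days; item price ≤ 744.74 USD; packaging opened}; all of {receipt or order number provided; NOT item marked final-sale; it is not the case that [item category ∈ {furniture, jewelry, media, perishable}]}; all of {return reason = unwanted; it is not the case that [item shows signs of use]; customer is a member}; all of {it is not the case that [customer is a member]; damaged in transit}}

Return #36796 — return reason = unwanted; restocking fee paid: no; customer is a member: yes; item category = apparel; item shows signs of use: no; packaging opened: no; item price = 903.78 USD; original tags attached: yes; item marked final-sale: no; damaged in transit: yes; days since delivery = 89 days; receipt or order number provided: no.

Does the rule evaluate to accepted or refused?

Atomic conditions:
  days since delivery < 26 days: 89 < 26 is false
  NOT customer is a member: yes → false
  item shows signs of use: no → false
  NOT damaged in transit: yes → false
  restocking fee paid: no → false
  NOT original tags attached: yes → false
  days since delivery ≤ 115 days: 89 ≤ 115 is true
  item price ≤ 744.74 USD: 903.78 ≤ 744.74 is false
  packaging opened: no → false
  receipt or order number provided: no → false
  NOT item marked final-sale: no → true
  item category ∈ {furniture, jewelry, media, perishable}: apparel is not in the set → false
  return reason = unwanted: unwanted == unwanted is true
  customer is a member: yes → true
  damaged in transit: yes → true
Combine:
[1.1] NOT false = true
[1] true AND false = false
[2] false AND false = false
[3] false AND false = false
[4] true AND false AND false = false
[5.3] NOT false = true
[5] false AND true AND true = false
[6.2] NOT false = true
[6] true AND true AND true = true
[7.1] NOT true = false
[7] false AND true = false
[root] false OR false OR false OR false OR false OR true OR false = true
Overall: true → accepted

Accepted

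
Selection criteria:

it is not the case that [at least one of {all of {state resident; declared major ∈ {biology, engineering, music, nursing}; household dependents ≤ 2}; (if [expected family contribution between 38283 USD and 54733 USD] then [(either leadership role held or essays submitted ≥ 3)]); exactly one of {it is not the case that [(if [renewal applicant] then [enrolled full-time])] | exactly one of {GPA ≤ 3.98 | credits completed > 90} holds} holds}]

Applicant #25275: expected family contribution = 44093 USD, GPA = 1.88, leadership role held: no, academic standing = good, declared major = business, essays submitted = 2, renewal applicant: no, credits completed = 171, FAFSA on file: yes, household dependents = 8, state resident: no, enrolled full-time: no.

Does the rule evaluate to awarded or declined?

Atomic conditions:
  state resident: no → false
  declared major ∈ {biology, engineering, music, nursing}: business is not in the set → false
  household dependents ≤ 2: 8 ≤ 2 is false
  expected family contribution between 38283 USD and 54733 USD: 44093 in [38283, 54733] is true
  leadership role held: no → false
  essays submitted ≥ 3: 2 ≥ 3 is false
  renewal applicant: no → false
  enrolled full-time: no → false
  GPA ≤ 3.98: 1.88 ≤ 3.98 is true
  credits completed > 90: 171 > 90 is true
Combine:
[1.1] false AND false AND false = false
[1.2.2] false OR false = false
[1.2] true → false = false
[1.3.1.1] false → false (antecedent false ⇒ implication holds) = true
[1.3.1] NOT true = false
[1.3.2] exactly-one(true, true) = false
[1.3] exactly-one(false, false) = false
[1] false OR false OR false = false
[root] NOT false = true
Overall: true → awarded

Awarded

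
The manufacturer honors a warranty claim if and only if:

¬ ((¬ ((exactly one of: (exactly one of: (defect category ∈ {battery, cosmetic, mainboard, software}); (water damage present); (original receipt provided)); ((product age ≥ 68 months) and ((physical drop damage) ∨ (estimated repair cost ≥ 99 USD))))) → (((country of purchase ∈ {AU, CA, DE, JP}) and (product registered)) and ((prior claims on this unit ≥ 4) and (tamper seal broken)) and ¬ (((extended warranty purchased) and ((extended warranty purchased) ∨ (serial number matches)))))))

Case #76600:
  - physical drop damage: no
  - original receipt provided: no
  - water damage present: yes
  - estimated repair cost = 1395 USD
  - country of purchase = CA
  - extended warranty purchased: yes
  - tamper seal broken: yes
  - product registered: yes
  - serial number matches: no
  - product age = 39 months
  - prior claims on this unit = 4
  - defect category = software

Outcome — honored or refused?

Atomic conditions:
  defect category ∈ {battery, cosmetic, mainboard, software}: software is in the set → true
  water damage present: yes → true
  original receipt provided: no → false
  product age ≥ 68 months: 39 ≥ 68 is false
  physical drop damage: no → false
  estimated repair cost ≥ 99 USD: 1395 ≥ 99 is true
  country of purchase ∈ {AU, CA, DE, JP}: CA is in the set → true
  product registered: yes → true
  prior claims on this unit ≥ 4: 4 ≥ 4 is true
  tamper seal broken: yes → true
  extended warranty purchased: yes → true
  serial number matches: no → false
Combine:
[1.1.1.1] exactly-one(true, true, false) = false
[1.1.1.2.2] false OR true = true
[1.1.1.2] false AND true = false
[1.1.1] exactly-one(false, false) = false
[1.1] NOT false = true
[1.2.1] true AND true = true
[1.2.2] true AND true = true
[1.2.3.1.2] true OR false = true
[1.2.3.1] true AND true = true
[1.2.3] NOT true = false
[1.2] true AND true AND false = false
[1] true → false = false
[root] NOT false = true
Overall: true → honored

Honored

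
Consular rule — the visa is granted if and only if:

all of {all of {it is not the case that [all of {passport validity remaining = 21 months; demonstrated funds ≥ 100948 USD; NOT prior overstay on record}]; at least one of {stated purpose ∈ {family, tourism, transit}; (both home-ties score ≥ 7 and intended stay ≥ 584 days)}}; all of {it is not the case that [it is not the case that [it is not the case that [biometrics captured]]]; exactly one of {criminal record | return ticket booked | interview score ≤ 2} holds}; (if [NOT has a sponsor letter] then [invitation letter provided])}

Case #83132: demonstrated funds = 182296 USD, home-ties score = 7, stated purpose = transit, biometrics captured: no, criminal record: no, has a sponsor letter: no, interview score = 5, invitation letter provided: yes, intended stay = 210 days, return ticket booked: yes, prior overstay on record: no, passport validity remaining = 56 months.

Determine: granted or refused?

Atomic conditions:
  passport validity remaining = 21 months: 56 == 21 is false
  demonstrated funds ≥ 100948 USD: 182296 ≥ 100948 is true
  NOT prior overstay on record: no → true
  stated purpose ∈ {family, tourism, transit}: transit is in the set → true
  home-ties score ≥ 7: 7 ≥ 7 is true
  intended stay ≥ 584 days: 210 ≥ 584 is false
  biometrics captured: no → false
  criminal record: no → false
  return ticket booked: yes → true
  interview score ≤ 2: 5 ≤ 2 is false
  NOT has a sponsor letter: no → true
  invitation letter provided: yes → true
Combine:
[1.1.1] false AND true AND true = false
[1.1] NOT false = true
[1.2.2] true AND false = false
[1.2] true OR false = true
[1] true AND true = true
[2.1.1.1] NOT false = true
[2.1.1] NOT true = false
[2.1] NOT false = true
[2.2] exactly-one(false, true, false) = true
[2] true AND true = true
[3] true → true = true
[root] true AND true AND true = true
Overall: true → granted

Granted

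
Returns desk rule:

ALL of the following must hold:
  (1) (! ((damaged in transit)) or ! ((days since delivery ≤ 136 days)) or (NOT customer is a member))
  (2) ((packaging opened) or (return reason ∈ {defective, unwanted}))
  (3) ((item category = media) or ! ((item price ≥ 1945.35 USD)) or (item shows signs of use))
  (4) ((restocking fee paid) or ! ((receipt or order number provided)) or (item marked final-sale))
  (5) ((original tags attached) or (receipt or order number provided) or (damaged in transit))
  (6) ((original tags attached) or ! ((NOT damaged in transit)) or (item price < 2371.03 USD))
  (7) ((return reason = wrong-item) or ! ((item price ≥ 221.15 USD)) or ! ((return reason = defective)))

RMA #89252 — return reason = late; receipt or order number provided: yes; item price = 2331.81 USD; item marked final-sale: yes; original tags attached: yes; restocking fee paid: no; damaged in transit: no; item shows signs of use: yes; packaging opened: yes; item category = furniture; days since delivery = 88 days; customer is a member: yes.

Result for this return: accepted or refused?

Atomic conditions:
  damaged in transit: no → false
  days since delivery ≤ 136 days: 88 ≤ 136 is true
  NOT customer is a member: yes → false
  packaging opened: yes → true
  return reason ∈ {defective, unwanted}: late is not in the set → false
  item category = media: furniture == media is false
  item price ≥ 1945.35 USD: 2331.81 ≥ 1945.35 is true
  item shows signs of use: yes → true
  restocking fee paid: no → false
  receipt or order number provided: yes → true
  item marked final-sale: yes → true
  original tags attached: yes → true
  NOT damaged in transit: no → true
  item price < 2371.03 USD: 2331.81 < 2371.03 is true
  return reason = wrong-item: late == wrong-item is false
  item price ≥ 221.15 USD: 2331.81 ≥ 221.15 is true
  return reason = defective: late == defective is false
Combine:
[1.1] NOT false = true
[1.2] NOT true = false
[1] true OR false OR false = true
[2] true OR false = true
[3.2] NOT true = false
[3] false OR false OR true = true
[4.2] NOT true = false
[4] false OR false OR true = true
[5] true OR true OR false = true
[6.2] NOT true = false
[6] true OR false OR true = true
[7.2] NOT true = false
[7.3] NOT false = true
[7] false OR false OR true = true
[root] true AND true AND true AND true AND true AND true AND true = true
Overall: true → accepted

Accepted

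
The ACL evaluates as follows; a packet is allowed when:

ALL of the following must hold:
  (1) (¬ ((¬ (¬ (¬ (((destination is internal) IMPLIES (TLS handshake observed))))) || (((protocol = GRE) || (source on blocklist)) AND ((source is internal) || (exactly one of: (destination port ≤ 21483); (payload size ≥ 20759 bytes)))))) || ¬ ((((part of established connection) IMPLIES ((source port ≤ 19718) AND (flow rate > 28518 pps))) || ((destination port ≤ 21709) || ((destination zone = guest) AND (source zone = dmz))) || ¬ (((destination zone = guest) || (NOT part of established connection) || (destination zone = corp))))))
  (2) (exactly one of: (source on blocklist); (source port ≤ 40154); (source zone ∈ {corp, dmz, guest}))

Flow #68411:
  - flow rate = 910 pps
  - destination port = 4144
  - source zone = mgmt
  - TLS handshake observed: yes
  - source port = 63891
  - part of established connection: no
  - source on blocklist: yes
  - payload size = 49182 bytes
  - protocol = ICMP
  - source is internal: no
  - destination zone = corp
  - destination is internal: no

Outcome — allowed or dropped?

Atomic conditions:
  destination is internal: no → false
  TLS handshake observed: yes → true
  protocol = GRE: ICMP == GRE is false
  source on blocklist: yes → true
  source is internal: no → false
  destination port ≤ 21483: 4144 ≤ 21483 is true
  payload size ≥ 20759 bytes: 49182 ≥ 20759 is true
  part of established connection: no → false
  source port ≤ 19718: 63891 ≤ 19718 is false
  flow rate > 28518 pps: 910 > 28518 is false
  destination port ≤ 21709: 4144 ≤ 21709 is true
  destination zone = guest: corp == guest is false
  source zone = dmz: mgmt == dmz is false
  NOT part of established connection: no → true
  destination zone = corp: corp == corp is true
  source port ≤ 40154: 63891 ≤ 40154 is false
  source zone ∈ {corp, dmz, guest}: mgmt is not in the set → false
Combine:
[1.1.1.1.1.1.1] false → true (antecedent false ⇒ implication holds) = true
[1.1.1.1.1.1] NOT true = false
[1.1.1.1.1] NOT false = true
[1.1.1.1] NOT true = false
[1.1.1.2.1] false OR true = true
[1.1.1.2.2.2] exactly-one(true, true) = false
[1.1.1.2.2] false OR false = false
[1.1.1.2] true AND false = false
[1.1.1] false OR false = false
[1.1] NOT false = true
[1.2.1.1.2] false AND false = false
[1.2.1.1] false → false (antecedent false ⇒ implication holds) = true
[1.2.1.2.2] false AND false = false
[1.2.1.2] true OR false = true
[1.2.1.3.1] false OR true OR true = true
[1.2.1.3] NOT true = false
[1.2.1] true OR true OR false = true
[1.2] NOT true = false
[1] true OR false = true
[2] exactly-one(true, false, false) = true
[root] true AND true = true
Overall: true → allowed

Allowed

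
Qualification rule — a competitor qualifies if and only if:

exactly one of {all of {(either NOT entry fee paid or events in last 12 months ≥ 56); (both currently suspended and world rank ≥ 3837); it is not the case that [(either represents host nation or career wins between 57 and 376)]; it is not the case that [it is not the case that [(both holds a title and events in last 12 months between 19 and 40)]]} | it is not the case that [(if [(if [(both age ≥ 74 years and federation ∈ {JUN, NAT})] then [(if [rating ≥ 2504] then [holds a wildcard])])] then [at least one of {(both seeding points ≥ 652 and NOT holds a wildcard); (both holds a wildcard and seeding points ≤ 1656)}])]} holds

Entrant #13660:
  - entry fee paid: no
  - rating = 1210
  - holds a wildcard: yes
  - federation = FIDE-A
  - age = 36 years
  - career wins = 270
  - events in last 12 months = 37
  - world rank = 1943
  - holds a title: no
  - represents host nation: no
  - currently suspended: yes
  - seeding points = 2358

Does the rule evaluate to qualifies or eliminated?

Atomic conditions:
  NOT entry fee paid: no → true
  events in last 12 months ≥ 56: 37 ≥ 56 is false
  currently suspended: yes → true
  world rank ≥ 3837: 1943 ≥ 3837 is false
  represents host nation: no → false
  career wins between 57 and 376: 270 in [57, 376] is true
  holds a title: no → false
  events in last 12 months between 19 and 40: 37 in [19, 40] is true
  age ≥ 74 years: 36 ≥ 74 is false
  federation ∈ {JUN, NAT}: FIDE-A is not in the set → false
  rating ≥ 2504: 1210 ≥ 2504 is false
  holds a wildcard: yes → true
  seeding points ≥ 652: 2358 ≥ 652 is true
  NOT holds a wildcard: yes → false
  seeding points ≤ 1656: 2358 ≤ 1656 is false
Combine:
[1.1] true OR false = true
[1.2] true AND false = false
[1.3.1] false OR true = true
[1.3] NOT true = false
[1.4.1.1] false AND true = false
[1.4.1] NOT false = true
[1.4] NOT true = false
[1] true AND false AND false AND false = false
[2.1.1.1] false AND false = false
[2.1.1.2] false → true (antecedent false ⇒ implication holds) = true
[2.1.1] false → true (antecedent false ⇒ implication holds) = true
[2.1.2.1] true AND false = false
[2.1.2.2] true AND false = false
[2.1.2] false OR false = false
[2.1] true → false = false
[2] NOT false = true
[root] exactly-one(false, true) = true
Overall: true → qualifies

Qualifies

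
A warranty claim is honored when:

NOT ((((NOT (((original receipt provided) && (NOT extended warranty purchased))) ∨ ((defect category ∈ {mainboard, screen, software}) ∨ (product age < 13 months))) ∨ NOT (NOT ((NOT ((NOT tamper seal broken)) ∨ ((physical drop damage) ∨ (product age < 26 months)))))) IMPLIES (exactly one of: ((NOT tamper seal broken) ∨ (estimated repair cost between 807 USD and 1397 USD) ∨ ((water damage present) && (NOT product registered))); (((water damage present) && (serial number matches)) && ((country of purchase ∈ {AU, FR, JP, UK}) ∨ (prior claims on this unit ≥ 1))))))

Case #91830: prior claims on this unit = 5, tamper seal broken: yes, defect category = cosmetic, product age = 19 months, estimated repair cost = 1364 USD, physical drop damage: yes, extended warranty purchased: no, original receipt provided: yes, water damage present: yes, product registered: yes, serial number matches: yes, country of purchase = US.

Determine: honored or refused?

Atomic conditions:
  original receipt provided: yes → true
  NOT extended warranty purchased: no → true
  defect category ∈ {mainboard, screen, software}: cosmetic is not in the set → false
  product age < 13 months: 19 < 13 is false
  NOT tamper seal broken: yes → false
  physical drop damage: yes → true
  product age < 26 months: 19 < 26 is true
  estimated repair cost between 807 USD and 1397 USD: 1364 in [807, 1397] is true
  water damage present: yes → true
  NOT product registered: yes → false
  serial number matches: yes → true
  country of purchase ∈ {AU, FR, JP, UK}: US is not in the set → false
  prior claims on this unit ≥ 1: 5 ≥ 1 is true
Combine:
[1.1.1.1.1] true AND true = true
[1.1.1.1] NOT true = false
[1.1.1.2] false OR false = false
[1.1.1] false OR false = false
[1.1.2.1.1.1] NOT false = true
[1.1.2.1.1.2] true OR true = true
[1.1.2.1.1] true OR true = true
[1.1.2.1] NOT true = false
[1.1.2] NOT false = true
[1.1] false OR true = true
[1.2.1.3] true AND false = false
[1.2.1] false OR true OR false = true
[1.2.2.1] true AND true = true
[1.2.2.2] false OR true = true
[1.2.2] true AND true = true
[1.2] exactly-one(true, true) = false
[1] true → false = false
[root] NOT false = true
Overall: true → honored

Honored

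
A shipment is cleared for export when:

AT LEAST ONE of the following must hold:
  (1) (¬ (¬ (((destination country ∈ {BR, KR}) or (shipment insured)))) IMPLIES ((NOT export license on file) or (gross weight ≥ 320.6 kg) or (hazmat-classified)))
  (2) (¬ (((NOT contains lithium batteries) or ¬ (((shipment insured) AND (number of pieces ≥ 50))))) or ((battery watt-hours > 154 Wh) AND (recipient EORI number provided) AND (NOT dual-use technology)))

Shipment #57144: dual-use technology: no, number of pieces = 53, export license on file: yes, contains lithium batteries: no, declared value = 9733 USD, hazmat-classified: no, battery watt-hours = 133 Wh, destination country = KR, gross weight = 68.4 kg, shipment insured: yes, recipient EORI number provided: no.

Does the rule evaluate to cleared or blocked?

Atomic conditions:
  destination country ∈ {BR, KR}: KR is in the set → true
  shipment insured: yes → true
  NOT export license on file: yes → false
  gross weight ≥ 320.6 kg: 68.4 ≥ 320.6 is false
  hazmat-classified: no → false
  NOT contains lithium batteries: no → true
  number of pieces ≥ 50: 53 ≥ 50 is true
  battery watt-hours > 154 Wh: 133 > 154 is false
  recipient EORI number provided: no → false
  NOT dual-use technology: no → true
Combine:
[1.1.1.1] true OR true = true
[1.1.1] NOT true = false
[1.1] NOT false = true
[1.2] false OR false OR false = false
[1] true → false = false
[2.1.1.2.1] true AND true = true
[2.1.1.2] NOT true = false
[2.1.1] true OR false = true
[2.1] NOT true = false
[2.2] false AND false AND true = false
[2] false OR false = false
[root] false OR false = false
Overall: false → blocked

Blocked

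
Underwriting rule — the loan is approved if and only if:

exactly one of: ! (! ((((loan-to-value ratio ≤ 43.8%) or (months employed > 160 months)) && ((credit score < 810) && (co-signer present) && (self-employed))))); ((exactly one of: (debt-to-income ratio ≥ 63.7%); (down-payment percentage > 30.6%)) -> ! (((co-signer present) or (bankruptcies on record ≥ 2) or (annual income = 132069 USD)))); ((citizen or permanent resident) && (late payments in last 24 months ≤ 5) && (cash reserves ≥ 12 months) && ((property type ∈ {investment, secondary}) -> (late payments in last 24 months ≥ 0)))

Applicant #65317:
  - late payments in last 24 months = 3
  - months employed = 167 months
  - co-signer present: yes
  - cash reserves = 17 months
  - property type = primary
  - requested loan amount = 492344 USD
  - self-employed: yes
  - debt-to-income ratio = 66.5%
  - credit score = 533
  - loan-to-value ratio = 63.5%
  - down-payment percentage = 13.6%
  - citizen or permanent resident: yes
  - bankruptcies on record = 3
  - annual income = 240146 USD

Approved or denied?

Denied

Atomic conditions:
  loan-to-value ratio ≤ 43.8%: 63.5 ≤ 43.8 is false
  months employed > 160 months: 167 > 160 is true
  credit score < 810: 533 < 810 is true
  co-signer present: yes → true
  self-employed: yes → true
  debt-to-income ratio ≥ 63.7%: 66.5 ≥ 63.7 is true
  down-payment percentage > 30.6%: 13.6 > 30.6 is false
  bankruptcies on record ≥ 2: 3 ≥ 2 is true
  annual income = 132069 USD: 240146 == 132069 is false
  citizen or permanent resident: yes → true
  late payments in last 24 months ≤ 5: 3 ≤ 5 is true
  cash reserves ≥ 12 months: 17 ≥ 12 is true
  property type ∈ {investment, secondary}: primary is not in the set → false
  late payments in last 24 months ≥ 0: 3 ≥ 0 is true
Combine:
[1.1.1.1] false OR true = true
[1.1.1.2] true AND true AND true = true
[1.1.1] true AND true = true
[1.1] NOT true = false
[1] NOT false = true
[2.1] exactly-one(true, false) = true
[2.2.1] true OR true OR false = true
[2.2] NOT true = false
[2] true → false = false
[3.4] false → true (antecedent false ⇒ implication holds) = true
[3] true AND true AND true AND true = true
[root] exactly-one(true, false, true) = false
Overall: false → denied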